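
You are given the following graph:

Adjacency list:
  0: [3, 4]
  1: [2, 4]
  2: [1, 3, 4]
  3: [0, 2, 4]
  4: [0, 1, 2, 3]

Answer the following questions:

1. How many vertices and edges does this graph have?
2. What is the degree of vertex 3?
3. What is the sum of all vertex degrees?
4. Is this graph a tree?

Count: 5 vertices, 7 edges.
Vertex 3 has neighbors [0, 2, 4], degree = 3.
Handshaking lemma: 2 * 7 = 14.
A tree on 5 vertices has 4 edges. This graph has 7 edges (3 extra). Not a tree.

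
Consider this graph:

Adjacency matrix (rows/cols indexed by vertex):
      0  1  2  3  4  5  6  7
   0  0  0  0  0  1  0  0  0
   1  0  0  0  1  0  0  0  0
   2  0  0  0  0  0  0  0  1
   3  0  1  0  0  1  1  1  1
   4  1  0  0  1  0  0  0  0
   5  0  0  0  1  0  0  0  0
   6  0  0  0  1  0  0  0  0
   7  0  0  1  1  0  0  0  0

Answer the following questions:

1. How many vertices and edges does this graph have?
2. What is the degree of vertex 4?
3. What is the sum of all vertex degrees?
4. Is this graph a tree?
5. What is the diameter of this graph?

Count: 8 vertices, 7 edges.
Vertex 4 has neighbors [0, 3], degree = 2.
Handshaking lemma: 2 * 7 = 14.
A graph is a tree iff it is connected and has exactly n-1 edges. This graph is connected (all 8 vertices in one component) and has 8-1 = 7 edges. It is a tree.
Diameter (longest shortest path) = 4.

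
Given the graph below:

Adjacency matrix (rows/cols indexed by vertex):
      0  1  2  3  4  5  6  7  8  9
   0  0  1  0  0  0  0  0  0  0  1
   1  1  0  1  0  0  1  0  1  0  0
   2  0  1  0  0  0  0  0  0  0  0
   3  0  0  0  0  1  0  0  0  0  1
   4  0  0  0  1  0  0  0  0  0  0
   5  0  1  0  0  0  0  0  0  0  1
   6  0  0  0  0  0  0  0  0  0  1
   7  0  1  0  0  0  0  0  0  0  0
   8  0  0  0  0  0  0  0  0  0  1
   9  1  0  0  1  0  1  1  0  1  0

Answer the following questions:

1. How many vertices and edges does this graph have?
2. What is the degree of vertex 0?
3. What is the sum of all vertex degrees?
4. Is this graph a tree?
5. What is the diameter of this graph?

Count: 10 vertices, 10 edges.
Vertex 0 has neighbors [1, 9], degree = 2.
Handshaking lemma: 2 * 10 = 20.
A tree on 10 vertices has 9 edges. This graph has 10 edges (1 extra). Not a tree.
Diameter (longest shortest path) = 5.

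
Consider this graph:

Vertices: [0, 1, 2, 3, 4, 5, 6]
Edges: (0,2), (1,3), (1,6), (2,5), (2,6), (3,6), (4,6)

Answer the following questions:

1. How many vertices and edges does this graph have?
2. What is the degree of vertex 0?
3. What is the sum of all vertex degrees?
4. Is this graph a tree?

Count: 7 vertices, 7 edges.
Vertex 0 has neighbors [2], degree = 1.
Handshaking lemma: 2 * 7 = 14.
A tree on 7 vertices has 6 edges. This graph has 7 edges (1 extra). Not a tree.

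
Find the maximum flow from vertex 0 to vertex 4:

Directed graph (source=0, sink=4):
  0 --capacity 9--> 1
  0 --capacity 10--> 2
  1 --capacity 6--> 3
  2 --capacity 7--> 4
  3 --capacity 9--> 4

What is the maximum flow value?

Computing max flow:
  Flow on (0->1): 6/9
  Flow on (0->2): 7/10
  Flow on (1->3): 6/6
  Flow on (2->4): 7/7
  Flow on (3->4): 6/9
Maximum flow = 13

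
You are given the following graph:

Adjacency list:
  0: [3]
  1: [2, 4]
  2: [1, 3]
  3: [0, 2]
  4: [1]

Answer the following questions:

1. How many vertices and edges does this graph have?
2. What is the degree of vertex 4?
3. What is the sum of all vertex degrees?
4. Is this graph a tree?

Count: 5 vertices, 4 edges.
Vertex 4 has neighbors [1], degree = 1.
Handshaking lemma: 2 * 4 = 8.
A graph is a tree iff it is connected and has exactly n-1 edges. This graph is connected (all 5 vertices in one component) and has 5-1 = 4 edges. It is a tree.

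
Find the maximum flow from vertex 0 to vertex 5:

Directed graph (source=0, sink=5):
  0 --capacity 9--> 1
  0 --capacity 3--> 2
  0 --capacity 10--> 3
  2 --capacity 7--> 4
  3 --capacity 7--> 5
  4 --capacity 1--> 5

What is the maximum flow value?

Computing max flow:
  Flow on (0->2): 1/3
  Flow on (0->3): 7/10
  Flow on (2->4): 1/7
  Flow on (3->5): 7/7
  Flow on (4->5): 1/1
Maximum flow = 8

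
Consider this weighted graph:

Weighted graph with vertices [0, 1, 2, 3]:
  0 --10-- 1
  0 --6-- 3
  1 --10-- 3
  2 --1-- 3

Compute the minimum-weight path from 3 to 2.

Using Dijkstra's algorithm from vertex 3:
Shortest path: 3 -> 2
Total weight: 1 = 1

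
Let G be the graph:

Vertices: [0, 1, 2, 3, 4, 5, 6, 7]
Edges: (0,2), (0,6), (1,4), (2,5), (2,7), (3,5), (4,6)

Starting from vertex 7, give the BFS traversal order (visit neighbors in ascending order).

BFS from vertex 7 (neighbors processed in ascending order):
Visit order: 7, 2, 0, 5, 6, 3, 4, 1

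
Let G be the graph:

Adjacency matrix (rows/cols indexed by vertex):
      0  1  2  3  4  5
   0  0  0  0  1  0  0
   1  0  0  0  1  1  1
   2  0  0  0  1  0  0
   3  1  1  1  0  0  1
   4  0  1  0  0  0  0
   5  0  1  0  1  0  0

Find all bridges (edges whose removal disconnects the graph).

A bridge is an edge whose removal increases the number of connected components.
Bridges found: (0,3), (1,4), (2,3)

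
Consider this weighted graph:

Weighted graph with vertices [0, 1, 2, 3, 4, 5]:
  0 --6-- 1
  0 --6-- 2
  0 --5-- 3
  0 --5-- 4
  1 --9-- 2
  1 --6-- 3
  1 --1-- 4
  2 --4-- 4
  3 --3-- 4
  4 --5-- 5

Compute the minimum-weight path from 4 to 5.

Using Dijkstra's algorithm from vertex 4:
Shortest path: 4 -> 5
Total weight: 5 = 5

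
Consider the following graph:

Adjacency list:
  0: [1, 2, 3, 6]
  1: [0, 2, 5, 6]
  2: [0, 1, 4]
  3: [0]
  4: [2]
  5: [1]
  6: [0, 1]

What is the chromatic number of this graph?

The graph has a maximum clique of size 3 (lower bound on chromatic number).
A valid 3-coloring: {0: 0, 1: 1, 2: 2, 3: 1, 4: 0, 5: 0, 6: 2}.
Chromatic number = 3.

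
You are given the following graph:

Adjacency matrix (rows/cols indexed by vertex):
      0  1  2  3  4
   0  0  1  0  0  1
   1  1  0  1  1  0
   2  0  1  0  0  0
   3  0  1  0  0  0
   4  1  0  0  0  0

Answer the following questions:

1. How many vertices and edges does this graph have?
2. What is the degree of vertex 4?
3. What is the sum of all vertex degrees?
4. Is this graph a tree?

Count: 5 vertices, 4 edges.
Vertex 4 has neighbors [0], degree = 1.
Handshaking lemma: 2 * 4 = 8.
A graph is a tree iff it is connected and has exactly n-1 edges. This graph is connected (all 5 vertices in one component) and has 5-1 = 4 edges. It is a tree.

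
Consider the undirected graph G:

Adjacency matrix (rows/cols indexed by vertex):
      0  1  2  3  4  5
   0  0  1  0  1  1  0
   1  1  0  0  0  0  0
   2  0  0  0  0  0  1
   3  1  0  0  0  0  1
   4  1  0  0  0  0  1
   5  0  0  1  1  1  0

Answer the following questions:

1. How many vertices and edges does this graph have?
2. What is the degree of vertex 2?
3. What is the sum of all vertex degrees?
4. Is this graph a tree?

Count: 6 vertices, 6 edges.
Vertex 2 has neighbors [5], degree = 1.
Handshaking lemma: 2 * 6 = 12.
A tree on 6 vertices has 5 edges. This graph has 6 edges (1 extra). Not a tree.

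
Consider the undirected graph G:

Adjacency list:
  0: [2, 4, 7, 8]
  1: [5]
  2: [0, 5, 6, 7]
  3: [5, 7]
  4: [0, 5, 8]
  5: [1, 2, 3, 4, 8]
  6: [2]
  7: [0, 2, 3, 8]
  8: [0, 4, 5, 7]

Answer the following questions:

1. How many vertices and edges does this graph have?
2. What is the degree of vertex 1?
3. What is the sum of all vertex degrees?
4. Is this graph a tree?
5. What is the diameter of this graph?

Count: 9 vertices, 14 edges.
Vertex 1 has neighbors [5], degree = 1.
Handshaking lemma: 2 * 14 = 28.
A tree on 9 vertices has 8 edges. This graph has 14 edges (6 extra). Not a tree.
Diameter (longest shortest path) = 3.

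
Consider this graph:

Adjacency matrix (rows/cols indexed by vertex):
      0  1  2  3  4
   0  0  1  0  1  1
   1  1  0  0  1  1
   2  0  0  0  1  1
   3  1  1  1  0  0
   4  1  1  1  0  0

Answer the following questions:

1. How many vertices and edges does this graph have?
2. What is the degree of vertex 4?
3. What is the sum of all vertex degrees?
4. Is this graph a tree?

Count: 5 vertices, 7 edges.
Vertex 4 has neighbors [0, 1, 2], degree = 3.
Handshaking lemma: 2 * 7 = 14.
A tree on 5 vertices has 4 edges. This graph has 7 edges (3 extra). Not a tree.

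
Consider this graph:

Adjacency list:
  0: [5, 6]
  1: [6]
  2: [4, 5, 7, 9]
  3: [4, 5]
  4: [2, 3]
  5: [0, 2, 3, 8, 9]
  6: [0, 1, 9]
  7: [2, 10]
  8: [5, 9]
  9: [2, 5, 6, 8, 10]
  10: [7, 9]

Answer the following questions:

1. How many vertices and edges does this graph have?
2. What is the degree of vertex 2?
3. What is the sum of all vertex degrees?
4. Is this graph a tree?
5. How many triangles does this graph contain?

Count: 11 vertices, 15 edges.
Vertex 2 has neighbors [4, 5, 7, 9], degree = 4.
Handshaking lemma: 2 * 15 = 30.
A tree on 11 vertices has 10 edges. This graph has 15 edges (5 extra). Not a tree.
Number of triangles = 2.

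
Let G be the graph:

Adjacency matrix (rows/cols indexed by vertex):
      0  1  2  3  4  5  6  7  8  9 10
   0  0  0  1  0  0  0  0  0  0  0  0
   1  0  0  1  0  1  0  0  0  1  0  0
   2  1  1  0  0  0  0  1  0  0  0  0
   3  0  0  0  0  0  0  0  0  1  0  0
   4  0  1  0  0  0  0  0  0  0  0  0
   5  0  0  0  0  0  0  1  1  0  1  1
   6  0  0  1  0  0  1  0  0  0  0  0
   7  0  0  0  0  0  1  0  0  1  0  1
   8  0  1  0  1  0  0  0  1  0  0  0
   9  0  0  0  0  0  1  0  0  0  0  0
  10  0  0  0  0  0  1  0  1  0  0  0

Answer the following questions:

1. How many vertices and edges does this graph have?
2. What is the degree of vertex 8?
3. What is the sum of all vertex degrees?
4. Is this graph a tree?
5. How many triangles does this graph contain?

Count: 11 vertices, 12 edges.
Vertex 8 has neighbors [1, 3, 7], degree = 3.
Handshaking lemma: 2 * 12 = 24.
A tree on 11 vertices has 10 edges. This graph has 12 edges (2 extra). Not a tree.
Number of triangles = 1.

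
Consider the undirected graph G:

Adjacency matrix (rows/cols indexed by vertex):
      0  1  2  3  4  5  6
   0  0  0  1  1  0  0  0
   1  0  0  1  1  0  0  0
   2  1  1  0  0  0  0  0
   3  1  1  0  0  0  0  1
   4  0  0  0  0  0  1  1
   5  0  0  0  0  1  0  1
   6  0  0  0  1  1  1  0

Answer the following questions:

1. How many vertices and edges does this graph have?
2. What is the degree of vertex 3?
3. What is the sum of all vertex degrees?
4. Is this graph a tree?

Count: 7 vertices, 8 edges.
Vertex 3 has neighbors [0, 1, 6], degree = 3.
Handshaking lemma: 2 * 8 = 16.
A tree on 7 vertices has 6 edges. This graph has 8 edges (2 extra). Not a tree.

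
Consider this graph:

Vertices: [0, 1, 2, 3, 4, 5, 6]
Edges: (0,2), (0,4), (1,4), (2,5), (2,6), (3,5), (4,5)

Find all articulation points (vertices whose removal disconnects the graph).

An articulation point is a vertex whose removal disconnects the graph.
Articulation points: [2, 4, 5]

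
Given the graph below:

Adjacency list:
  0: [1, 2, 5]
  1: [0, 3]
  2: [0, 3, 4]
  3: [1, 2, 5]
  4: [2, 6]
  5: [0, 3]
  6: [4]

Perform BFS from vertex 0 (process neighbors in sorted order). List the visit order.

BFS from vertex 0 (neighbors processed in ascending order):
Visit order: 0, 1, 2, 5, 3, 4, 6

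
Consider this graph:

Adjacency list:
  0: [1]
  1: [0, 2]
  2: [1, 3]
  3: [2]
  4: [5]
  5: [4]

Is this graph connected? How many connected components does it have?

Checking connectivity: the graph has 2 connected component(s).
Components: [[0, 1, 2, 3], [4, 5]]. The graph is NOT connected.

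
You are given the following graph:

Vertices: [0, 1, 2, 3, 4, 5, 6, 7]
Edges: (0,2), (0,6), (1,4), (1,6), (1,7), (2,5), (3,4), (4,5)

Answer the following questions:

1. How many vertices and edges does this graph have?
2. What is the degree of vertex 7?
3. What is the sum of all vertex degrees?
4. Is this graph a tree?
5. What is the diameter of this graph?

Count: 8 vertices, 8 edges.
Vertex 7 has neighbors [1], degree = 1.
Handshaking lemma: 2 * 8 = 16.
A tree on 8 vertices has 7 edges. This graph has 8 edges (1 extra). Not a tree.
Diameter (longest shortest path) = 4.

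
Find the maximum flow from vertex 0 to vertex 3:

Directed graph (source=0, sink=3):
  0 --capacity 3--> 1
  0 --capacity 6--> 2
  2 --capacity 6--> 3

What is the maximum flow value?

Computing max flow:
  Flow on (0->2): 6/6
  Flow on (2->3): 6/6
Maximum flow = 6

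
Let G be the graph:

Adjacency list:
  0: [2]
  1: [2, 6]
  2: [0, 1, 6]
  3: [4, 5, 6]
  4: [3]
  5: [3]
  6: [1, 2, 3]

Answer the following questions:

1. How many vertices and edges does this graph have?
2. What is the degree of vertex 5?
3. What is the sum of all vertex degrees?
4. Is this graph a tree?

Count: 7 vertices, 7 edges.
Vertex 5 has neighbors [3], degree = 1.
Handshaking lemma: 2 * 7 = 14.
A tree on 7 vertices has 6 edges. This graph has 7 edges (1 extra). Not a tree.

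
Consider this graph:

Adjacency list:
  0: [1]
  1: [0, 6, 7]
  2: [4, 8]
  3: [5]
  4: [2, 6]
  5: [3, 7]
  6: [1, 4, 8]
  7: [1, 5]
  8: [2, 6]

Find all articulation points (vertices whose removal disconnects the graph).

An articulation point is a vertex whose removal disconnects the graph.
Articulation points: [1, 5, 6, 7]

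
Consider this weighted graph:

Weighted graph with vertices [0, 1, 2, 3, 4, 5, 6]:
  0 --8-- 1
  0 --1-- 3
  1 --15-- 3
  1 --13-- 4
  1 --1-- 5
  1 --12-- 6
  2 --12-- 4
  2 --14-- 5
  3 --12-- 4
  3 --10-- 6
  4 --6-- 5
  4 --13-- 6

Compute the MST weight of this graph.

Applying Kruskal's algorithm (sort edges by weight, add if no cycle):
  Add (0,3) w=1
  Add (1,5) w=1
  Add (4,5) w=6
  Add (0,1) w=8
  Add (3,6) w=10
  Skip (1,6) w=12 (creates cycle)
  Add (2,4) w=12
  Skip (3,4) w=12 (creates cycle)
  Skip (1,4) w=13 (creates cycle)
  Skip (4,6) w=13 (creates cycle)
  Skip (2,5) w=14 (creates cycle)
  Skip (1,3) w=15 (creates cycle)
MST weight = 38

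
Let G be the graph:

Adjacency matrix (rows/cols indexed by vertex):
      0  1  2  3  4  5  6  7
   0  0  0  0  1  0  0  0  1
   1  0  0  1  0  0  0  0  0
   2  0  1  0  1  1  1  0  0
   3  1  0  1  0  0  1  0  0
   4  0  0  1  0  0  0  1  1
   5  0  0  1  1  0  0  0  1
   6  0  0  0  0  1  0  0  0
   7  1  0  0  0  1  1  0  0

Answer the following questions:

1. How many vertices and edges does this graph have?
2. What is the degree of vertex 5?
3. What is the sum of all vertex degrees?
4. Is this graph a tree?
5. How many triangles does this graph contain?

Count: 8 vertices, 10 edges.
Vertex 5 has neighbors [2, 3, 7], degree = 3.
Handshaking lemma: 2 * 10 = 20.
A tree on 8 vertices has 7 edges. This graph has 10 edges (3 extra). Not a tree.
Number of triangles = 1.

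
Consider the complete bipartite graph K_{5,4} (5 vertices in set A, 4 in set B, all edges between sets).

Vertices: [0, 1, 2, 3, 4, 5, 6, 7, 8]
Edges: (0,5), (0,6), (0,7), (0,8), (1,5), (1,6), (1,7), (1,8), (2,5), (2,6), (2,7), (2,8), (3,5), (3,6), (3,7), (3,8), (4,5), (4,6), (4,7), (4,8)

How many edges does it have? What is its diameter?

K_{5,4} has 5 * 4 = 20 edges.
Any vertex reaches any opposite-side vertex in 1 step; same-side vertices reach in 2 steps via any opposite-side vertex.
Diameter = 2.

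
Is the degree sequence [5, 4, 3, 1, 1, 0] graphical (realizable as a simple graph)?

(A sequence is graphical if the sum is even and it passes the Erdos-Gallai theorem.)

Sum of degrees = 14. Sum is even but fails Erdos-Gallai. The sequence is NOT graphical.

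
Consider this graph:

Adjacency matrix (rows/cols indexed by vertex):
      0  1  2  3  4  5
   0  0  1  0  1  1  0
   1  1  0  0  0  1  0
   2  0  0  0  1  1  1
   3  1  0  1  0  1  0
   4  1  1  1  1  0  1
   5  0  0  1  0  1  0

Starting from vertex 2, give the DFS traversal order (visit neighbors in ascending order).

DFS from vertex 2 (neighbors processed in ascending order):
Visit order: 2, 3, 0, 1, 4, 5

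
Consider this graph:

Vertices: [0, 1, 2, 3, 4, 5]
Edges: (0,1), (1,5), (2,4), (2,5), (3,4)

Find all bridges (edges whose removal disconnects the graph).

A bridge is an edge whose removal increases the number of connected components.
Bridges found: (0,1), (1,5), (2,4), (2,5), (3,4)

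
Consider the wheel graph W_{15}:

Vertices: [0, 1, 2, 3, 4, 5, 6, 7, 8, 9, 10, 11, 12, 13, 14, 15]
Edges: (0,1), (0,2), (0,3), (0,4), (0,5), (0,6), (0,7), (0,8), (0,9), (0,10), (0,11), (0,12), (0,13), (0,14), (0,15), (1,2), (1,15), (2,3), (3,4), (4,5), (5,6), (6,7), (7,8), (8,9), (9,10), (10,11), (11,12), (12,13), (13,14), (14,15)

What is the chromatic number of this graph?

W_{15} = C_{15} plus a hub adjacent to every cycle vertex.
The outer cycle needs 3 colors (odd cycle); the hub is adjacent to all of them so needs a fresh color.
Chromatic number = 3 + 1 = 4.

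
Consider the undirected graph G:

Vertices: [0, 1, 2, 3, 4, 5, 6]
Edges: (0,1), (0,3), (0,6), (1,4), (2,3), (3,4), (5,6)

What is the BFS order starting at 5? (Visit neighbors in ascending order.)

BFS from vertex 5 (neighbors processed in ascending order):
Visit order: 5, 6, 0, 1, 3, 4, 2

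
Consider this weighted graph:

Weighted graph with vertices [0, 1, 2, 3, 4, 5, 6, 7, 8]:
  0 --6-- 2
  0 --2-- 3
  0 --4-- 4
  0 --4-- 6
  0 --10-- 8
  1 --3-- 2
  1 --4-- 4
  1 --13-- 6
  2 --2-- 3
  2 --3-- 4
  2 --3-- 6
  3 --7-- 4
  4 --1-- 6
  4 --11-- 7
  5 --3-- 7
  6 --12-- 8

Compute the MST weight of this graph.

Applying Kruskal's algorithm (sort edges by weight, add if no cycle):
  Add (4,6) w=1
  Add (0,3) w=2
  Add (2,3) w=2
  Add (1,2) w=3
  Add (2,4) w=3
  Skip (2,6) w=3 (creates cycle)
  Add (5,7) w=3
  Skip (0,6) w=4 (creates cycle)
  Skip (0,4) w=4 (creates cycle)
  Skip (1,4) w=4 (creates cycle)
  Skip (0,2) w=6 (creates cycle)
  Skip (3,4) w=7 (creates cycle)
  Add (0,8) w=10
  Add (4,7) w=11
  Skip (6,8) w=12 (creates cycle)
  Skip (1,6) w=13 (creates cycle)
MST weight = 35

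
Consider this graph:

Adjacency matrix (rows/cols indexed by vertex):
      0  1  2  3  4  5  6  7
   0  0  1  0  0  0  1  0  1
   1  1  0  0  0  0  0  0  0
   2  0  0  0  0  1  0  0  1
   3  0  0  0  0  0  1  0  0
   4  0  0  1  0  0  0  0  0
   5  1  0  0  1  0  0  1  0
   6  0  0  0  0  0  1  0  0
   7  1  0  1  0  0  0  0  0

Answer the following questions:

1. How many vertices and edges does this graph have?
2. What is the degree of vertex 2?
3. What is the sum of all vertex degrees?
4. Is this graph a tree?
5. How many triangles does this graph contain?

Count: 8 vertices, 7 edges.
Vertex 2 has neighbors [4, 7], degree = 2.
Handshaking lemma: 2 * 7 = 14.
A graph is a tree iff it is connected and has exactly n-1 edges. This graph is connected (all 8 vertices in one component) and has 8-1 = 7 edges. It is a tree.
Number of triangles = 0.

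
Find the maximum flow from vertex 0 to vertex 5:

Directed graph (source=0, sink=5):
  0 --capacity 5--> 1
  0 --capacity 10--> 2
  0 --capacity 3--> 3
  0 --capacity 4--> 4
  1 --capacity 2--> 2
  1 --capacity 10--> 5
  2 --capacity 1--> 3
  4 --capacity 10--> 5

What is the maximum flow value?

Computing max flow:
  Flow on (0->1): 5/5
  Flow on (0->4): 4/4
  Flow on (1->5): 5/10
  Flow on (4->5): 4/10
Maximum flow = 9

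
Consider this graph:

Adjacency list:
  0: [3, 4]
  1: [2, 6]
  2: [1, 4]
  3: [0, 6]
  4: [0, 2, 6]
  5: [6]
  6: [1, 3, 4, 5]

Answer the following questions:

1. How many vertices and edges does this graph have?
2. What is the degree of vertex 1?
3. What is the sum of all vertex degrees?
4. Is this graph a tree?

Count: 7 vertices, 8 edges.
Vertex 1 has neighbors [2, 6], degree = 2.
Handshaking lemma: 2 * 8 = 16.
A tree on 7 vertices has 6 edges. This graph has 8 edges (2 extra). Not a tree.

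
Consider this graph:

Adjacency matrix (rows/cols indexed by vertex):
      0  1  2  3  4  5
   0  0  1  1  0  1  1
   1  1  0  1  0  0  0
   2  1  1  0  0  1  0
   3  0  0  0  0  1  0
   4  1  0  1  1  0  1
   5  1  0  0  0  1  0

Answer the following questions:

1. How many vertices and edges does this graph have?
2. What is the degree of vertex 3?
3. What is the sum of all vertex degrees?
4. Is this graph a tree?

Count: 6 vertices, 8 edges.
Vertex 3 has neighbors [4], degree = 1.
Handshaking lemma: 2 * 8 = 16.
A tree on 6 vertices has 5 edges. This graph has 8 edges (3 extra). Not a tree.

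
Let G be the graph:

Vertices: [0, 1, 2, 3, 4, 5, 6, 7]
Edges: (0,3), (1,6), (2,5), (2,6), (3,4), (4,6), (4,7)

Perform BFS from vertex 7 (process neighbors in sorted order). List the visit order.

BFS from vertex 7 (neighbors processed in ascending order):
Visit order: 7, 4, 3, 6, 0, 1, 2, 5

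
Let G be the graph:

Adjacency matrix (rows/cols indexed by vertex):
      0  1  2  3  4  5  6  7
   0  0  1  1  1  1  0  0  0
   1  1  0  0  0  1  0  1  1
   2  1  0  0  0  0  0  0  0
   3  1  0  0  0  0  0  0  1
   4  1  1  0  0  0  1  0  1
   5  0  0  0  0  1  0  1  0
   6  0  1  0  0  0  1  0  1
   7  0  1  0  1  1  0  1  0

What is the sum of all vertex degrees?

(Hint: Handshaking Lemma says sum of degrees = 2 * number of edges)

Count edges: 12 edges.
By Handshaking Lemma: sum of degrees = 2 * 12 = 24.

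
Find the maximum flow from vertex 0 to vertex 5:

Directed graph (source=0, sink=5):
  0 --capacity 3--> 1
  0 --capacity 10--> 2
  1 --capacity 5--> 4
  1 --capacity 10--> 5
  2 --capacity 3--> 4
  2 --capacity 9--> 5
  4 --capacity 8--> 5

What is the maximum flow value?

Computing max flow:
  Flow on (0->1): 3/3
  Flow on (0->2): 10/10
  Flow on (1->5): 3/10
  Flow on (2->4): 1/3
  Flow on (2->5): 9/9
  Flow on (4->5): 1/8
Maximum flow = 13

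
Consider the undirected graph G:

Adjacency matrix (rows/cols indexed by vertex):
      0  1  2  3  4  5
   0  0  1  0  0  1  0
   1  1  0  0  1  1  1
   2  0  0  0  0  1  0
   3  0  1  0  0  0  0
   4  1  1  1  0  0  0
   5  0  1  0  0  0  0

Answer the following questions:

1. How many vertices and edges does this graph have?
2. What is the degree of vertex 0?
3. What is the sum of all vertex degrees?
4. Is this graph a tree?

Count: 6 vertices, 6 edges.
Vertex 0 has neighbors [1, 4], degree = 2.
Handshaking lemma: 2 * 6 = 12.
A tree on 6 vertices has 5 edges. This graph has 6 edges (1 extra). Not a tree.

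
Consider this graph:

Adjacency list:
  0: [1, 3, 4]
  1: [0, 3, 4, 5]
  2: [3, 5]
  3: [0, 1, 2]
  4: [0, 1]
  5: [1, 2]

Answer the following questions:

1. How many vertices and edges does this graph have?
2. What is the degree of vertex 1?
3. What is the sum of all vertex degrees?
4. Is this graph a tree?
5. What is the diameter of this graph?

Count: 6 vertices, 8 edges.
Vertex 1 has neighbors [0, 3, 4, 5], degree = 4.
Handshaking lemma: 2 * 8 = 16.
A tree on 6 vertices has 5 edges. This graph has 8 edges (3 extra). Not a tree.
Diameter (longest shortest path) = 3.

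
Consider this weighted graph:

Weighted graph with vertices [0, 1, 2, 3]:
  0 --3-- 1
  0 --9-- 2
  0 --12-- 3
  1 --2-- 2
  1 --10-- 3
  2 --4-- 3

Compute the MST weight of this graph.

Applying Kruskal's algorithm (sort edges by weight, add if no cycle):
  Add (1,2) w=2
  Add (0,1) w=3
  Add (2,3) w=4
  Skip (0,2) w=9 (creates cycle)
  Skip (1,3) w=10 (creates cycle)
  Skip (0,3) w=12 (creates cycle)
MST weight = 9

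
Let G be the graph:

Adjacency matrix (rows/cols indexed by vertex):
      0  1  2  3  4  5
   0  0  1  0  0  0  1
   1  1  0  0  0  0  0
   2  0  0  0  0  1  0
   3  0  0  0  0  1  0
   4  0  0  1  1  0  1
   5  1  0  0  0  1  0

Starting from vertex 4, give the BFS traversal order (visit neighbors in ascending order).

BFS from vertex 4 (neighbors processed in ascending order):
Visit order: 4, 2, 3, 5, 0, 1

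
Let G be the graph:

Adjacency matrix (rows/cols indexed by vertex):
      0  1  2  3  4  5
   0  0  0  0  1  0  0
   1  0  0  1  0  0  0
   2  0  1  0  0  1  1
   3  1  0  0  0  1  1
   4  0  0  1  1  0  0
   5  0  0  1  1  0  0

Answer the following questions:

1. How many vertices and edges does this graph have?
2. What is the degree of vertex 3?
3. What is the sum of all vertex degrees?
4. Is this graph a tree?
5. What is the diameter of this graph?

Count: 6 vertices, 6 edges.
Vertex 3 has neighbors [0, 4, 5], degree = 3.
Handshaking lemma: 2 * 6 = 12.
A tree on 6 vertices has 5 edges. This graph has 6 edges (1 extra). Not a tree.
Diameter (longest shortest path) = 4.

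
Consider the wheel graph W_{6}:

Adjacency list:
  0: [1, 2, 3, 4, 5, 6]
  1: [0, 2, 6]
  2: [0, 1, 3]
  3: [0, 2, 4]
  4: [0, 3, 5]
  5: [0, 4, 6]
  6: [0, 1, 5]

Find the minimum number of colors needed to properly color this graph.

W_{6} = C_{6} plus a hub adjacent to every cycle vertex.
The outer cycle needs 2 colors (even cycle); the hub is adjacent to all of them so needs a fresh color.
Chromatic number = 2 + 1 = 3.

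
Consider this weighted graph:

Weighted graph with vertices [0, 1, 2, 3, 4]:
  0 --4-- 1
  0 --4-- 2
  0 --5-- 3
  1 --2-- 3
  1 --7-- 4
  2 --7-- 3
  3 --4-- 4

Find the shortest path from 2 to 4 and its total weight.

Using Dijkstra's algorithm from vertex 2:
Shortest path: 2 -> 3 -> 4
Total weight: 7 + 4 = 11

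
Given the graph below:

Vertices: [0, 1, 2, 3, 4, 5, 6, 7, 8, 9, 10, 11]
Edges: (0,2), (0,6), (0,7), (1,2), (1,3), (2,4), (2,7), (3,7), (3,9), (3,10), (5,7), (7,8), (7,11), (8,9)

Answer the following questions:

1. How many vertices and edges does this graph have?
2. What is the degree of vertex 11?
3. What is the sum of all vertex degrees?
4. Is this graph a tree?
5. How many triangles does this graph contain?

Count: 12 vertices, 14 edges.
Vertex 11 has neighbors [7], degree = 1.
Handshaking lemma: 2 * 14 = 28.
A tree on 12 vertices has 11 edges. This graph has 14 edges (3 extra). Not a tree.
Number of triangles = 1.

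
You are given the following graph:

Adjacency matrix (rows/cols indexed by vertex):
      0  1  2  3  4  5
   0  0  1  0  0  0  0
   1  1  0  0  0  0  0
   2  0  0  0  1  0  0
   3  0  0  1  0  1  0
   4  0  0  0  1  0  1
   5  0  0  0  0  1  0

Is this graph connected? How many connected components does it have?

Checking connectivity: the graph has 2 connected component(s).
Components: [[0, 1], [2, 3, 4, 5]]. The graph is NOT connected.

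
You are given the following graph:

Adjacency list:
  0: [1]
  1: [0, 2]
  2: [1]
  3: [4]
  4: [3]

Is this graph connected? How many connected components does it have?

Checking connectivity: the graph has 2 connected component(s).
Components: [[0, 1, 2], [3, 4]]. The graph is NOT connected.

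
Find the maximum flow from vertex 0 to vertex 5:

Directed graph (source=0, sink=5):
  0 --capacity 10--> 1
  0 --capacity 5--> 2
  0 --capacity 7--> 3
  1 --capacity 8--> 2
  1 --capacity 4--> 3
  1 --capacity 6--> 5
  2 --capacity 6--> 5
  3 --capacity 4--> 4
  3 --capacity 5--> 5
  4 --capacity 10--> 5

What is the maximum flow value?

Computing max flow:
  Flow on (0->1): 10/10
  Flow on (0->2): 4/5
  Flow on (0->3): 7/7
  Flow on (1->2): 2/8
  Flow on (1->3): 2/4
  Flow on (1->5): 6/6
  Flow on (2->5): 6/6
  Flow on (3->4): 4/4
  Flow on (3->5): 5/5
  Flow on (4->5): 4/10
Maximum flow = 21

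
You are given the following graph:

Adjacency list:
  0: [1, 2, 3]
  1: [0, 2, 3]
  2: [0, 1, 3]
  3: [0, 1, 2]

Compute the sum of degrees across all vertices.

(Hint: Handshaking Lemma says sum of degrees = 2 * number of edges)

Count edges: 6 edges.
By Handshaking Lemma: sum of degrees = 2 * 6 = 12.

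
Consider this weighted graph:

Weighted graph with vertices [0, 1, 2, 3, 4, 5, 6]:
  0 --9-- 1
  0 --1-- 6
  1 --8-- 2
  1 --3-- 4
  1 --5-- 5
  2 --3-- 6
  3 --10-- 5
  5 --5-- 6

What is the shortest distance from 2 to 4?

Using Dijkstra's algorithm from vertex 2:
Shortest path: 2 -> 1 -> 4
Total weight: 8 + 3 = 11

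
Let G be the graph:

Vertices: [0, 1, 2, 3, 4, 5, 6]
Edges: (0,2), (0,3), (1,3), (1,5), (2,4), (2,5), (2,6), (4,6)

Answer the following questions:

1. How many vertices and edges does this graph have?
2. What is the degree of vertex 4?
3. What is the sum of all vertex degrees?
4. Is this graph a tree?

Count: 7 vertices, 8 edges.
Vertex 4 has neighbors [2, 6], degree = 2.
Handshaking lemma: 2 * 8 = 16.
A tree on 7 vertices has 6 edges. This graph has 8 edges (2 extra). Not a tree.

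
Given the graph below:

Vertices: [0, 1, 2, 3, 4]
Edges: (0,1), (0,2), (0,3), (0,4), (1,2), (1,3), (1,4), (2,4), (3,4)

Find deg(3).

Vertex 3 has neighbors [0, 1, 4], so deg(3) = 3.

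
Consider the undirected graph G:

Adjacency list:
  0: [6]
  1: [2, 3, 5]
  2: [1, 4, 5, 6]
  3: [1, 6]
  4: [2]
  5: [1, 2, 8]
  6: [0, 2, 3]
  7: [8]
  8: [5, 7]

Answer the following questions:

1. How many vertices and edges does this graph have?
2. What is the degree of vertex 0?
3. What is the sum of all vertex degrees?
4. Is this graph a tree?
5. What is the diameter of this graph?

Count: 9 vertices, 10 edges.
Vertex 0 has neighbors [6], degree = 1.
Handshaking lemma: 2 * 10 = 20.
A tree on 9 vertices has 8 edges. This graph has 10 edges (2 extra). Not a tree.
Diameter (longest shortest path) = 5.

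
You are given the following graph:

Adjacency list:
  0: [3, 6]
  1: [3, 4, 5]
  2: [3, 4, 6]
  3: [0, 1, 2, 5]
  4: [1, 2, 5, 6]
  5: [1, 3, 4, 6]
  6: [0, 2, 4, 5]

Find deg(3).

Vertex 3 has neighbors [0, 1, 2, 5], so deg(3) = 4.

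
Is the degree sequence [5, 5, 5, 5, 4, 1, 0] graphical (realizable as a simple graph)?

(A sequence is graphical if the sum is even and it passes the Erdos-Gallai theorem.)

Sum of degrees = 25. Sum is odd, so the sequence is NOT graphical.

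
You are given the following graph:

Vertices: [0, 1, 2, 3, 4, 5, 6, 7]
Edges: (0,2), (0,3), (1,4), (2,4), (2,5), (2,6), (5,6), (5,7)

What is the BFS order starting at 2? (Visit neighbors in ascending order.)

BFS from vertex 2 (neighbors processed in ascending order):
Visit order: 2, 0, 4, 5, 6, 3, 1, 7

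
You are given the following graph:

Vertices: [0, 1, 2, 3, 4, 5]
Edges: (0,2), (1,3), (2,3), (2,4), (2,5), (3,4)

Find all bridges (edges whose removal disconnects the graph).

A bridge is an edge whose removal increases the number of connected components.
Bridges found: (0,2), (1,3), (2,5)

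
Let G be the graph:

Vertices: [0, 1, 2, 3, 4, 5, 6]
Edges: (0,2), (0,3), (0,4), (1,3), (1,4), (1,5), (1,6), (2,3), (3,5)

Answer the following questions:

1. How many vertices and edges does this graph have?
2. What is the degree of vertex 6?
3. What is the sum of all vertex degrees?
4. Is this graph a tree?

Count: 7 vertices, 9 edges.
Vertex 6 has neighbors [1], degree = 1.
Handshaking lemma: 2 * 9 = 18.
A tree on 7 vertices has 6 edges. This graph has 9 edges (3 extra). Not a tree.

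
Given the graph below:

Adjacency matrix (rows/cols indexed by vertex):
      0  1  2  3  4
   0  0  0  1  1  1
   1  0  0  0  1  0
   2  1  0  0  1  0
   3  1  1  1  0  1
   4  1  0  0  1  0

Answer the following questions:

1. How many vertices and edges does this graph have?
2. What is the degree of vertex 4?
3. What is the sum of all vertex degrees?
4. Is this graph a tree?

Count: 5 vertices, 6 edges.
Vertex 4 has neighbors [0, 3], degree = 2.
Handshaking lemma: 2 * 6 = 12.
A tree on 5 vertices has 4 edges. This graph has 6 edges (2 extra). Not a tree.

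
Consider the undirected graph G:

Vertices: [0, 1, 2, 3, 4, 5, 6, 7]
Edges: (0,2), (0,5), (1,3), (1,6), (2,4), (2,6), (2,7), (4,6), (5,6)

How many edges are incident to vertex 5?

Vertex 5 has neighbors [0, 6], so deg(5) = 2.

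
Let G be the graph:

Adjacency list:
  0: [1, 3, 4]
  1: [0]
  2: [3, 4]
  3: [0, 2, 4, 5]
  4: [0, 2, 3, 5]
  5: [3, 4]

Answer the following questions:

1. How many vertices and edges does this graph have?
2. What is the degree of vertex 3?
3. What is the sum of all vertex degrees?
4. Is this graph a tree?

Count: 6 vertices, 8 edges.
Vertex 3 has neighbors [0, 2, 4, 5], degree = 4.
Handshaking lemma: 2 * 8 = 16.
A tree on 6 vertices has 5 edges. This graph has 8 edges (3 extra). Not a tree.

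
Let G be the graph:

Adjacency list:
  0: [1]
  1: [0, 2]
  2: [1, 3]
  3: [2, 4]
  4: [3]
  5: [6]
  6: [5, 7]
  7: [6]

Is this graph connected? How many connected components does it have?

Checking connectivity: the graph has 2 connected component(s).
Components: [[0, 1, 2, 3, 4], [5, 6, 7]]. The graph is NOT connected.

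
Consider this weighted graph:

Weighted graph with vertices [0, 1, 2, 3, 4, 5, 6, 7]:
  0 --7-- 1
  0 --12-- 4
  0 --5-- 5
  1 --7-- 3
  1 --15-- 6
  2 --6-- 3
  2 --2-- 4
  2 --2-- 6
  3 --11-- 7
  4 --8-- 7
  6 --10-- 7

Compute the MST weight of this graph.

Applying Kruskal's algorithm (sort edges by weight, add if no cycle):
  Add (2,6) w=2
  Add (2,4) w=2
  Add (0,5) w=5
  Add (2,3) w=6
  Add (0,1) w=7
  Add (1,3) w=7
  Add (4,7) w=8
  Skip (6,7) w=10 (creates cycle)
  Skip (3,7) w=11 (creates cycle)
  Skip (0,4) w=12 (creates cycle)
  Skip (1,6) w=15 (creates cycle)
MST weight = 37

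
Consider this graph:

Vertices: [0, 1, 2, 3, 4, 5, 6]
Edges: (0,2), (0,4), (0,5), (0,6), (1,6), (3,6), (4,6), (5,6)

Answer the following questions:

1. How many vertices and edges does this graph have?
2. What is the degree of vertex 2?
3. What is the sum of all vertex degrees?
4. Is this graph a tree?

Count: 7 vertices, 8 edges.
Vertex 2 has neighbors [0], degree = 1.
Handshaking lemma: 2 * 8 = 16.
A tree on 7 vertices has 6 edges. This graph has 8 edges (2 extra). Not a tree.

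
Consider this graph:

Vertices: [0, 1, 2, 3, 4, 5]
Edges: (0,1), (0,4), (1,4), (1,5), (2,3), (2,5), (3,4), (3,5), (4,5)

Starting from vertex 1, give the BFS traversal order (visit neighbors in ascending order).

BFS from vertex 1 (neighbors processed in ascending order):
Visit order: 1, 0, 4, 5, 3, 2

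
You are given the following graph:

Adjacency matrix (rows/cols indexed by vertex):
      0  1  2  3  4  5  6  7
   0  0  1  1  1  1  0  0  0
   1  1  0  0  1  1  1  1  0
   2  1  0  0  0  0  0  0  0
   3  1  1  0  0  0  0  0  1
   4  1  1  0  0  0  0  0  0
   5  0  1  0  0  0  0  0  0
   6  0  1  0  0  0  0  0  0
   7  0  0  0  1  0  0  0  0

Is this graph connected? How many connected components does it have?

Checking connectivity: the graph has 1 connected component(s).
All vertices are reachable from each other. The graph IS connected.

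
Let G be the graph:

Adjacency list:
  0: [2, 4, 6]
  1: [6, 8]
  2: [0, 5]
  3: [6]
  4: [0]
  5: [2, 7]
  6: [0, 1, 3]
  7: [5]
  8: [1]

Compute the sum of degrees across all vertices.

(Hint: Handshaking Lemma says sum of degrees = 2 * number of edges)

Count edges: 8 edges.
By Handshaking Lemma: sum of degrees = 2 * 8 = 16.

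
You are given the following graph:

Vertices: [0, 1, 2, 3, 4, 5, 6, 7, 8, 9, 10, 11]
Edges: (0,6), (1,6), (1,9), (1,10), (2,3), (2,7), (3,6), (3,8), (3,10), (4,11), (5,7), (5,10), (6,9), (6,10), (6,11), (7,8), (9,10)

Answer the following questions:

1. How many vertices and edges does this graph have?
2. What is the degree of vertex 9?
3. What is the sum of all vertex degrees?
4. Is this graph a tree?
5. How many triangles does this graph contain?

Count: 12 vertices, 17 edges.
Vertex 9 has neighbors [1, 6, 10], degree = 3.
Handshaking lemma: 2 * 17 = 34.
A tree on 12 vertices has 11 edges. This graph has 17 edges (6 extra). Not a tree.
Number of triangles = 5.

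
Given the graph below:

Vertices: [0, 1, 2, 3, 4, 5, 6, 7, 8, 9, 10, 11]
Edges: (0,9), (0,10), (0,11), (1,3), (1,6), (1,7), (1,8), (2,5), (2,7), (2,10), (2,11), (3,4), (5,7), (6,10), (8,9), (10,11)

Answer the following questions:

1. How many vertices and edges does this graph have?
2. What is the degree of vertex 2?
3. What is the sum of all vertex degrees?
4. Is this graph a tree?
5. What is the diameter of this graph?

Count: 12 vertices, 16 edges.
Vertex 2 has neighbors [5, 7, 10, 11], degree = 4.
Handshaking lemma: 2 * 16 = 32.
A tree on 12 vertices has 11 edges. This graph has 16 edges (5 extra). Not a tree.
Diameter (longest shortest path) = 5.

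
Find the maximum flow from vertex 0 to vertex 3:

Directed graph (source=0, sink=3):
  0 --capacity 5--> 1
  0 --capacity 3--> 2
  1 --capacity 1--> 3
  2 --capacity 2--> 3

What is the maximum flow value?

Computing max flow:
  Flow on (0->1): 1/5
  Flow on (0->2): 2/3
  Flow on (1->3): 1/1
  Flow on (2->3): 2/2
Maximum flow = 3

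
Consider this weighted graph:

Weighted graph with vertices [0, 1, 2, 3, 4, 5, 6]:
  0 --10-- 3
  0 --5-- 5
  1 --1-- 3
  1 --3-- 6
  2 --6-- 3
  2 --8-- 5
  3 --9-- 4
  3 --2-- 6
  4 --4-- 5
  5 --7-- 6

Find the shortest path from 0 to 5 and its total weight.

Using Dijkstra's algorithm from vertex 0:
Shortest path: 0 -> 5
Total weight: 5 = 5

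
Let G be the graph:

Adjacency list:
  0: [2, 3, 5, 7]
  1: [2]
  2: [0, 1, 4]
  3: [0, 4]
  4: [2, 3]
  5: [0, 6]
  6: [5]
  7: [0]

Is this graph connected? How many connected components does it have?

Checking connectivity: the graph has 1 connected component(s).
All vertices are reachable from each other. The graph IS connected.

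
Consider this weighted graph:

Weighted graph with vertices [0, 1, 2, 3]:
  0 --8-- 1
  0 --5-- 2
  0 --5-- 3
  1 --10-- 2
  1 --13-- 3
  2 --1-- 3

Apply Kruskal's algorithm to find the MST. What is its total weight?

Applying Kruskal's algorithm (sort edges by weight, add if no cycle):
  Add (2,3) w=1
  Add (0,3) w=5
  Skip (0,2) w=5 (creates cycle)
  Add (0,1) w=8
  Skip (1,2) w=10 (creates cycle)
  Skip (1,3) w=13 (creates cycle)
MST weight = 14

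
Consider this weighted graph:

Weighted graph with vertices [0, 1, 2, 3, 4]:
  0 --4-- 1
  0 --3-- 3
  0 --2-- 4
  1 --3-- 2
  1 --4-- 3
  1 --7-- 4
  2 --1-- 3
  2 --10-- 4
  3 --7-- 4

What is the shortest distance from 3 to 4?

Using Dijkstra's algorithm from vertex 3:
Shortest path: 3 -> 0 -> 4
Total weight: 3 + 2 = 5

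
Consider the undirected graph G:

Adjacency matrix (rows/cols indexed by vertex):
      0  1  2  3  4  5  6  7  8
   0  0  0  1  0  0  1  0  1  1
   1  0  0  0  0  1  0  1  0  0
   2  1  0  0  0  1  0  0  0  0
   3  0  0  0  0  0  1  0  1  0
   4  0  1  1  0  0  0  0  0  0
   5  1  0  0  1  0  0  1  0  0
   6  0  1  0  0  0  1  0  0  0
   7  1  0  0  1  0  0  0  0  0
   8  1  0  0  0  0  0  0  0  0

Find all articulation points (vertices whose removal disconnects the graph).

An articulation point is a vertex whose removal disconnects the graph.
Articulation points: [0]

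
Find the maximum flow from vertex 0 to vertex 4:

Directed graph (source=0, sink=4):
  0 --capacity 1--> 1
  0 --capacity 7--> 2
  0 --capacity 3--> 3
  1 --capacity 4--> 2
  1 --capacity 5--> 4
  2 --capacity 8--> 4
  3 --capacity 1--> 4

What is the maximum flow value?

Computing max flow:
  Flow on (0->1): 1/1
  Flow on (0->2): 7/7
  Flow on (0->3): 1/3
  Flow on (1->4): 1/5
  Flow on (2->4): 7/8
  Flow on (3->4): 1/1
Maximum flow = 9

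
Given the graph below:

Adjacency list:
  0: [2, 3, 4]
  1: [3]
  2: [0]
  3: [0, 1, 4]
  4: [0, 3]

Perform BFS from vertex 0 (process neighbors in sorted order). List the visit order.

BFS from vertex 0 (neighbors processed in ascending order):
Visit order: 0, 2, 3, 4, 1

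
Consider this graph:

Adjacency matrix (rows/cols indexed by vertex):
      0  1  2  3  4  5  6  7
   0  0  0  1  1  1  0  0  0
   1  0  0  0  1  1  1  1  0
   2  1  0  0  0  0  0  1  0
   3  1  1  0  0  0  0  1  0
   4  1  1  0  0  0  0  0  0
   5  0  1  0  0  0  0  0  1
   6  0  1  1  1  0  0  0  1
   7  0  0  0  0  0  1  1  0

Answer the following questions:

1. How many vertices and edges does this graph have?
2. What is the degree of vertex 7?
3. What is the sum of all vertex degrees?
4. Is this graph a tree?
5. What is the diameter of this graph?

Count: 8 vertices, 11 edges.
Vertex 7 has neighbors [5, 6], degree = 2.
Handshaking lemma: 2 * 11 = 22.
A tree on 8 vertices has 7 edges. This graph has 11 edges (4 extra). Not a tree.
Diameter (longest shortest path) = 3.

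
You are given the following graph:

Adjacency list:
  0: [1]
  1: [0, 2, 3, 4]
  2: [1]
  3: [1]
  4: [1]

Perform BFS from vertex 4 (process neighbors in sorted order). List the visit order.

BFS from vertex 4 (neighbors processed in ascending order):
Visit order: 4, 1, 0, 2, 3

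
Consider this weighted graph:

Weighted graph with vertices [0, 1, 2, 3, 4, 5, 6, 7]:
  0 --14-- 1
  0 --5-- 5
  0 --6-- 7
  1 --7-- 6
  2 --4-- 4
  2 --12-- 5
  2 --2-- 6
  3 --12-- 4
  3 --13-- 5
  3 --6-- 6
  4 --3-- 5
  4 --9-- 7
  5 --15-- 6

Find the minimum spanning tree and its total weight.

Applying Kruskal's algorithm (sort edges by weight, add if no cycle):
  Add (2,6) w=2
  Add (4,5) w=3
  Add (2,4) w=4
  Add (0,5) w=5
  Add (0,7) w=6
  Add (3,6) w=6
  Add (1,6) w=7
  Skip (4,7) w=9 (creates cycle)
  Skip (2,5) w=12 (creates cycle)
  Skip (3,4) w=12 (creates cycle)
  Skip (3,5) w=13 (creates cycle)
  Skip (0,1) w=14 (creates cycle)
  Skip (5,6) w=15 (creates cycle)
MST weight = 33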